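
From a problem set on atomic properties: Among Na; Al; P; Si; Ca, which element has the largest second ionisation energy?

Consider each +1 ion: Na⁺ is the bare [Ne] core; Al⁺ still has 2 valence electrons; P⁺ still has 4 valence electrons; Si⁺ still has 3 valence electrons; Ca⁺ still has 1 valence electron.
Pulling an electron out of a noble-gas core costs far more than removing a remaining valence electron, so Na sits at the high end of IE_2.
Valence configurations: Al⁺ [Ne]3s², P⁺ [Ne]3s²3p², Si⁺ [Ne]3s²3p¹, Ca⁺ [Ar]4s¹.
Si⁺ loses a lone 3p electron whereas Al⁺ must break into a filled 3s² pair, so IE_2(Al) > IE_2(Si) even though Si has the higher nuclear charge.
The numbers (kJ/mol): Na 4562, Al 1817, P 1907, Si 1577, Ca 1145.
Hence IE_2: Ca < Si < Al < P < Na.

Na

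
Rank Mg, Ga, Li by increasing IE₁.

Li < Ga < Mg

Li is in period 2, group 1; Mg is in period 3, group 2; Ga is in period 4, group 13.
Across a period the outer electron is held more tightly (higher IE₁); down a group it sits in a higher shell, more shielded, and comes off more easily.
These sit on a diagonal, where the across-period and down-group effects partly cancel.
Ga > Li: the two effects oppose for this pair; the across-period effect wins (579 vs 520 kJ/mol).
Mg > Ga: period and group pull opposite ways; the down-group shift dominates (738 vs 579 kJ/mol).
Approximate values (kJ/mol): Li 520, Mg 738, Ga 579.
So from lowest to highest: Li < Ga < Mg.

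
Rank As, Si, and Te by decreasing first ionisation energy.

As > Te > Si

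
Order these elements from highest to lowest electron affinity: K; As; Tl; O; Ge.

O is in period 2, group 16; K is in period 4, group 1; Ge is in period 4, group 14; As is in period 4, group 15; Tl is in period 6, group 13.
Adding an electron releases more energy for atoms nearer the top right (short of the noble gases).
Here both period and group differ, so the two effects have to be weighed against each other.
K > Tl: the two effects oppose for this pair; the down-group effect wins (48 vs 19 kJ/mol).
As > K: both are in period 4; the period trend gives As the larger value.
Ge > As: this pair runs against the simple trend — see the exception note.
O > Ge: both effects reinforce here, so O is clearly the higher of the two.
Note the exception: Ge has a higher electron affinity than As, contrary to the simple trend — adding an electron to As's half-filled 4p³ is unfavourable, so Ge (4p²) has the more exothermic EA.
Tabulated electron affinity (kJ/mol): O 141, K 48, Ge 119, As 78, Tl 19.
So from highest to lowest: O > Ge > As > K > Tl.

O > Ge > As > K > Tl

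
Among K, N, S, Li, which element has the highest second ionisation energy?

Li

Consider each +1 ion: K⁺ is the bare [Ar] core; N⁺ still has 4 valence electrons; S⁺ still has 5 valence electrons; Li⁺ is the bare [He] core.
Core electrons are held far more tightly than valence electrons, so K and Li top the IE_2 order.
Valence configurations: N⁺ [He]2s²2p², S⁺ [Ne]3s²3p³.
The numbers (kJ/mol): K 3052, N 2856, S 2252, Li 7298.
So the second ionization energies run S < N < K < Li.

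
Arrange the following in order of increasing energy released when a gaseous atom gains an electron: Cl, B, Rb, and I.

B < Rb < I < Cl

B is in period 2, group 13; Cl is in period 3, group 17; Rb is in period 5, group 1; I is in period 5, group 17.
Adding an electron releases more energy for atoms nearer the top right (short of the noble gases).
Neither a single period nor a single group — weigh both effects.
Rb > B: this pair runs against the simple trend — see the exception note.
I > Rb: both are in period 5; the period trend gives I the larger value.
Cl > I: they share group 17; the group trend gives Cl the larger value.
Note the exception: Rb has a higher electron affinity than B, contrary to the simple trend — B's ns²np¹ configuration gives only a small electron affinity — the sparsely filled np subshell binds an added electron weakly.
Tabulated electron affinity (kJ/mol): B 27, Cl 349, Rb 47, I 295.
So from lowest to highest: B < Rb < I < Cl.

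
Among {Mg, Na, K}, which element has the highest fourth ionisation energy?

After 3 electrons have been removed, what remains? Mg³⁺ is already 1 electron into the core; Na³⁺ is already 2 electrons into the core; K³⁺ is already 2 electrons into the core.
All of these are removing an electron from a noble-gas core or deeper; the smaller core (lower principal quantum number) is held far more tightly, and within a period the higher nuclear charge binds the same core more tightly.
Tabulated IE_4 (kJ/mol): Mg 10543, Na 9543, K 5877.
So the fourth ionization energies run K < Na < Mg.

Mg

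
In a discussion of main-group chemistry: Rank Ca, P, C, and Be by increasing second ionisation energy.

Consider each +1 ion: Ca⁺ still has 1 valence electron; P⁺ still has 4 valence electrons; C⁺ still has 3 valence electrons; Be⁺ still has 1 valence electron.
All are still removing valence electrons, so compare the +1 ions as you would atoms: IE_2 generally rises across a period (higher Z_eff) and falls down a group (larger shell), subject to the usual subshell exceptions.
Valence configurations: Ca⁺ [Ar]4s¹, P⁺ [Ne]3s²3p², C⁺ [He]2s²2p¹, Be⁺ [He]2s¹.
The numbers (kJ/mol): Ca 1145, P 1907, C 2353, Be 1757.
Putting it together, IE_2: Ca < Be < P < C.

Ca, Be, P, C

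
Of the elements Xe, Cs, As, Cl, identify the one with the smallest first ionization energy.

First ionization energy rises across a period (greater Z_eff holds electrons more tightly) and falls down a group (valence electrons are farther from the nucleus).
Here both period and group differ, so the two effects have to be weighed against each other.
As > Cs: relative to Cs, both the across-period and down-group shifts push As's first ionization energy up.
Xe > As: period and group pull opposite ways; the across-period shift dominates (1170 vs 947 kJ/mol).
Cl > Xe: period and group pull opposite ways; the down-group shift dominates (1251 vs 1170 kJ/mol).
Tabulated first ionization energy (kJ/mol): Cl 1251, As 947, Xe 1170, Cs 376.
The smallest first ionization energy among these belongs to Cs.

Cs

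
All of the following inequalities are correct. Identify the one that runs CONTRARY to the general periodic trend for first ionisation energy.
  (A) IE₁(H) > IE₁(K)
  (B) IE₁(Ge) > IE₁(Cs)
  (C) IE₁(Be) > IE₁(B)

(C)

The general trend: first ionisation energy increases across a period and decreases down a group.
(A) H (period 1, group 1) vs K (period 4, group 1): the stated order agrees with the simple trend.
(B) Ge (period 4, group 14) vs Cs (period 6, group 1): the stated order agrees with the simple trend.
(C) Be (period 2, group 2) vs B (period 2, group 13): the stated order contradicts the simple trend.
The exception is (C): removing B's lone 2p electron is easier than breaking Be's filled 2s².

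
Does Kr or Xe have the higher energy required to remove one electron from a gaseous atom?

Kr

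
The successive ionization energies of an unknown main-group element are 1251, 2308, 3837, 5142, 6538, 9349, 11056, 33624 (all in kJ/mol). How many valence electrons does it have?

7

Look for the largest jump between consecutive ionization energies: IE8/IE7 ≈ 3.0, far larger than any earlier ratio.
That jump marks the point where a core electron is being removed. So the atom has 7 valence electrons.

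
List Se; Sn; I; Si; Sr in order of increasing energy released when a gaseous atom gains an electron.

Si is in period 3, group 14; Se is in period 4, group 16; Sr is in period 5, group 2; Sn is in period 5, group 14; I is in period 5, group 17.
Adding an electron releases more energy for atoms nearer the top right (short of the noble gases).
Neither a single period nor a single group — weigh both effects.
Sn > Sr: both are in period 5; the period trend gives Sn the larger value.
Si > Sn: Si sits above Sn in group 14, so the down-group effect alone puts Si higher.
Se > Si: period and group pull opposite ways; the across-period shift dominates (195 vs 134 kJ/mol).
I > Se: period and group pull opposite ways; the across-period shift dominates (295 vs 195 kJ/mol).
For reference (kJ/mol): Si 134, Se 195, Sr 5, Sn 107, I 295.
So from lowest to highest: Sr < Sn < Si < Se < I.

Sr, Sn, Si, Se, I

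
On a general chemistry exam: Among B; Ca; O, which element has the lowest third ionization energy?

B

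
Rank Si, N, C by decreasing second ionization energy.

N > C > Si

Consider each +1 ion: Si⁺ still has 3 valence electrons; N⁺ still has 4 valence electrons; C⁺ still has 3 valence electrons.
All are still removing valence electrons, so compare the +1 ions as you would atoms: IE_2 generally rises across a period (higher Z_eff) and falls down a group (larger shell), subject to the usual subshell exceptions.
Valence configurations: Si⁺ [Ne]3s²3p¹, N⁺ [He]2s²2p², C⁺ [He]2s²2p¹.
Tabulated IE_2 (kJ/mol): Si 1577, N 2856, C 2353.
So the second ionization energies run Si < C < N.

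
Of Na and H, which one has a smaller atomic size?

H

H is in period 1, group 1; Na is in period 3, group 1.
Moving right in a period, electrons are added to the same shell under a stronger nuclear pull, so atoms get smaller; moving down, a new shell is opened and atoms get larger.
All are in group 1, so atomic radius increases down the group.
So H has the smaller atomic size (H < Na).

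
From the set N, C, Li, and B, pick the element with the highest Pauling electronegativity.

N

Atoms toward the upper right of the periodic table pull bonding electrons most strongly.
All lie in period 2, so electronegativity increases left to right.
The highest Pauling electronegativity among these belongs to N.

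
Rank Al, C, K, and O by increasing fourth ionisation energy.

K < C < O < Al

After 3 electrons have been removed, what remains? Al³⁺ is the bare [Ne] core; C³⁺ still has 1 valence electron; K³⁺ is already 2 electrons into the core; O³⁺ still has 3 valence electrons.
Usually core removal costs more than valence removal, but here the competition is close: a tightly held n=2 valence electron can cost more to remove than an n=3 core electron, so the actual values have to decide it.
Valence configurations: C³⁺ [He]2s¹, O³⁺ [He]2s²2p¹.
Tabulated IE_4 (kJ/mol): Al 11577, C 6223, K 5877, O 7469.
Putting it together, IE_4: K < C < O < Al.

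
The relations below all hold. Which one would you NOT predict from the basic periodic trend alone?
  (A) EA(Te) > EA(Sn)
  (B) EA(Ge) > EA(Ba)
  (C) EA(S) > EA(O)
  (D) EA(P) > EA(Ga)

The general trend: electron affinity increases across a period and decreases down a group.
(A) Te (period 5, group 16) vs Sn (period 5, group 14): the stated order agrees with the simple trend.
(B) Ge (period 4, group 14) vs Ba (period 6, group 2): the stated order agrees with the simple trend.
(C) S (period 3, group 16) vs O (period 2, group 16): the stated order contradicts the simple trend.
(D) P (period 3, group 15) vs Ga (period 4, group 13): the stated order agrees with the simple trend.
The exception is (C): the compact 2p subshell of O repels the added electron more than S's larger 3p does.

(C)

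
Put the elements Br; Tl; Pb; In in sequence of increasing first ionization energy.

Br is in period 4, group 17; In is in period 5, group 13; Tl is in period 6, group 13; Pb is in period 6, group 14.
Across a period the outer electron is held more tightly (higher IE₁); down a group it sits in a higher shell, more shielded, and comes off more easily.
These span different periods and groups, so the two trends combine.
Tl > In: this pair runs against the simple trend — see the exception note.
Pb > Tl: Pb lies to the right of Tl in period 6, so the across-period effect alone puts Pb higher.
Br > Pb: relative to Pb, both the across-period and down-group shifts push Br's first ionization energy up.
Note the exception: Tl has a higher first ionization energy than In, contrary to the simple trend — relativistic 6s stabilisation and poor 4f/5d shielding distort the trend for the heavy p-block elements.
Tabulated first ionization energy (kJ/mol): Br 1140, In 558, Tl 589, Pb 716.
So from lowest to highest: In < Tl < Pb < Br.

In < Tl < Pb < Br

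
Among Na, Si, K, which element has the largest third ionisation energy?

Na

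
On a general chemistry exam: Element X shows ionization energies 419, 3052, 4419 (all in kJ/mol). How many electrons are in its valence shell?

Look for the largest jump between consecutive ionization energies: IE2/IE1 ≈ 7.3, far larger than any earlier ratio.
That jump marks the point where a core electron is being removed. So the atom has 1 valence electron.

1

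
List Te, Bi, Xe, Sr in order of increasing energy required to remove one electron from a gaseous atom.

Sr < Bi < Te < Xe

Across a period the outer electron is held more tightly (higher IE₁); down a group it sits in a higher shell, more shielded, and comes off more easily.
Neither a single period nor a single group — weigh both effects.
Bi > Sr: the two effects oppose for this pair; the across-period effect wins (703 vs 550 kJ/mol).
Te > Bi: both effects reinforce here, so Te is clearly the higher of the two.
Xe > Te: Xe lies to the right of Te in period 5, so the across-period effect alone puts Xe higher.
Tabulated first ionization energy (kJ/mol): Sr 550, Te 869, Xe 1170, Bi 703.
So from lowest to highest: Sr < Bi < Te < Xe.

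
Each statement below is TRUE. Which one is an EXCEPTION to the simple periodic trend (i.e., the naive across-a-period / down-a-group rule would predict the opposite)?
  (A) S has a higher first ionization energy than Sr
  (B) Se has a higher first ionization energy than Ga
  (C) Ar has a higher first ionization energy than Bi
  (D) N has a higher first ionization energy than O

The general trend: first ionization energy increases across a period and decreases down a group.
(A) S (period 3, group 16) vs Sr (period 5, group 2): the stated order agrees with the simple trend.
(B) Se (period 4, group 16) vs Ga (period 4, group 13): the stated order agrees with the simple trend.
(C) Ar (period 3, group 18) vs Bi (period 6, group 15): the stated order agrees with the simple trend.
(D) N (period 2, group 15) vs O (period 2, group 16): the stated order contradicts the simple trend.
The exception is (D): pairing an electron in O's 2p⁴ costs repulsion energy, so O ionizes more easily than half-filled N (2p³).

(D)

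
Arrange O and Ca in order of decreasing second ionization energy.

O > Ca

IE_2 is the cost of taking one more electron from the +1 cation: O⁺ still has 5 valence electrons; Ca⁺ still has 1 valence electron.
All are still removing valence electrons, so compare the +1 ions as you would atoms: IE_2 generally rises across a period (higher Z_eff) and falls down a group (larger shell), subject to the usual subshell exceptions.
Valence configurations: O⁺ [He]2s²2p³, Ca⁺ [Ar]4s¹.
The numbers (kJ/mol): O 3388, Ca 1145.
So the second ionization energies run Ca < O.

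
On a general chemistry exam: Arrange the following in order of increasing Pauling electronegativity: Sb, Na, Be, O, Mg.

Na < Mg < Be < Sb < O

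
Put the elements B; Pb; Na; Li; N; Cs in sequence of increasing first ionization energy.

Cs < Na < Li < Pb < B < N

Li is in period 2, group 1; B is in period 2, group 13; N is in period 2, group 15; Na is in period 3, group 1; Cs is in period 6, group 1; Pb is in period 6, group 14.
IE₁ increases left→right with effective nuclear charge and decreases top→bottom as the valence shell moves farther out.
These span different periods and groups, so the two trends combine.
Na > Cs: Na sits above Cs in group 1, so the down-group effect alone puts Na higher.
Li > Na: Li sits above Na in group 1, so the down-group effect alone puts Li higher.
Pb > Li: period and group pull opposite ways; the across-period shift dominates (716 vs 520 kJ/mol).
B > Pb: the two effects oppose for this pair; the down-group effect wins (801 vs 716 kJ/mol).
N > B: N lies to the right of B in period 2, so the across-period effect alone puts N higher.
Approximate values (kJ/mol): Li 520, B 801, N 1402, Na 496, Cs 376, Pb 716.
So from lowest to highest: Cs < Na < Li < Pb < B < N.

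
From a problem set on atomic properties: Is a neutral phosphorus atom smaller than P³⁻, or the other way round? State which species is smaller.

P

Forming P³⁻ adds 3 electrons to P. More electron–electron repulsion in the same shell, with unchanged nuclear charge, lets the cloud expand.
An anion is larger than its parent atom: P³⁻ > P.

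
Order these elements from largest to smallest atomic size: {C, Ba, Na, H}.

Ba > Na > C > H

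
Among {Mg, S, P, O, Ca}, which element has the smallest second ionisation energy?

Consider each +1 ion: Mg⁺ still has 1 valence electron; S⁺ still has 5 valence electrons; P⁺ still has 4 valence electrons; O⁺ still has 5 valence electrons; Ca⁺ still has 1 valence electron.
All are still removing valence electrons, so compare the +1 ions as you would atoms: IE_2 generally rises across a period (higher Z_eff) and falls down a group (larger shell), subject to the usual subshell exceptions.
Valence configurations: Mg⁺ [Ne]3s¹, S⁺ [Ne]3s²3p³, P⁺ [Ne]3s²3p², O⁺ [He]2s²2p³, Ca⁺ [Ar]4s¹.
Tabulated IE_2 (kJ/mol): Mg 1451, S 2252, P 1907, O 3388, Ca 1145.
Overall IE_2 order: Ca < Mg < P < S < O.

Ca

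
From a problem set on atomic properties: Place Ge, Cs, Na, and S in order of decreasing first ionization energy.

S > Ge > Na > Cs

IE₁ increases left→right with effective nuclear charge and decreases top→bottom as the valence shell moves farther out.
Here both period and group differ, so the two effects have to be weighed against each other.
Na > Cs: they share group 1; the group trend gives Na the larger value.
Ge > Na: the two effects oppose for this pair; the across-period effect wins (762 vs 496 kJ/mol).
S > Ge: both effects reinforce here, so S is clearly the higher of the two.
For reference (kJ/mol): Na 496, S 1000, Ge 762, Cs 376.
So from highest to lowest: S > Ge > Na > Cs.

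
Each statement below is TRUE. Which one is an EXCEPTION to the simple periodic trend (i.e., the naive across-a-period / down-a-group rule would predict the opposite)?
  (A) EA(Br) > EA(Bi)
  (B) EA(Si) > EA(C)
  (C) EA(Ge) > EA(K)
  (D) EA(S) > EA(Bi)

(B)

The general trend: electron affinity increases across a period and decreases down a group.
(A) Br (period 4, group 17) vs Bi (period 6, group 15): the stated order agrees with the simple trend.
(B) Si (period 3, group 14) vs C (period 2, group 14): the stated order contradicts the simple trend.
(C) Ge (period 4, group 14) vs K (period 4, group 1): the stated order agrees with the simple trend.
(D) S (period 3, group 16) vs Bi (period 6, group 15): the stated order agrees with the simple trend.
The exception is (B): Si's larger, more diffuse 3p orbitals accept an added electron slightly more readily than C's compact 2p.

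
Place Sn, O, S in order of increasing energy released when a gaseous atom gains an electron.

O is in period 2, group 16; S is in period 3, group 16; Sn is in period 5, group 14.
Atoms with high Z_eff and room in the valence shell (especially the halogens) have the most exothermic electron affinities.
Neither a single period nor a single group — weigh both effects.
O > Sn: relative to Sn, both the across-period and down-group shifts push O's electron affinity up.
S > O: this pair runs against the simple trend — see the exception note.
Note the exception: S has a higher electron affinity than O, contrary to the simple trend — the compact 2p subshell of O repels the added electron more than S's larger 3p does.
Tabulated electron affinity (kJ/mol): O 141, S 200, Sn 107.
So from lowest to highest: Sn < O < S.

Sn, O, S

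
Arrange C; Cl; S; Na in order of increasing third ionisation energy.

S < Cl < C < Na

The third ionization energy removes an electron from the +2 ion. For each element: C²⁺ still has 2 valence electrons; Cl²⁺ still has 5 valence electrons; S²⁺ still has 4 valence electrons; Na²⁺ is already 1 electron into the core.
Core electrons are held far more tightly than valence electrons, so Na tops the IE_3 order.
Valence configurations: C²⁺ [He]2s², Cl²⁺ [Ne]3s²3p³, S²⁺ [Ne]3s²3p².
Tabulated IE_3 (kJ/mol): C 4620, Cl 3822, S 3357, Na 6910.
Putting it together, IE_3: S < Cl < C < Na.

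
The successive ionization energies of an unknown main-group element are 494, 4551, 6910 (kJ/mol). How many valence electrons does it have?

1

Look for the largest jump between consecutive ionization energies: IE2/IE1 ≈ 9.2, far larger than any earlier ratio.
That jump marks the point where a core electron is being removed. So the atom has 1 valence electron.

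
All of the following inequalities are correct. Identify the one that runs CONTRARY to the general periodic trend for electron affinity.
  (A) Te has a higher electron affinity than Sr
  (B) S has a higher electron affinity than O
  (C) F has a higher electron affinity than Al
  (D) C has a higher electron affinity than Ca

(B)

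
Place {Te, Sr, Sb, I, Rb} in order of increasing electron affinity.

Sr < Rb < Sb < Te < I

Atoms with high Z_eff and room in the valence shell (especially the halogens) have the most exothermic electron affinities.
All lie in period 5; the across-period trend (electron affinity increases left to right) applies, with the exception below.
Note the exception: Rb has a higher electron affinity than Sr, contrary to the simple trend — adding an electron to Sr (ns²) has to open a new, higher-energy np subshell, which is unfavourable.
For reference (kJ/mol): Rb 47, Sr 5, Sb 103, Te 190, I 295.
So from lowest to highest: Sr < Rb < Sb < Te < I.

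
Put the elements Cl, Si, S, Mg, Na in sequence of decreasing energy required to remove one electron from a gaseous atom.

Na is in period 3, group 1; Mg is in period 3, group 2; Si is in period 3, group 14; S is in period 3, group 16; Cl is in period 3, group 17.
First ionization energy rises across a period (greater Z_eff holds electrons more tightly) and falls down a group (valence electrons are farther from the nucleus).
All lie in period 3, so first ionization energy increases left to right.
So from highest to lowest: Cl > S > Si > Mg > Na.

Cl > S > Si > Mg > Na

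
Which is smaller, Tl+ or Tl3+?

Tl3+

Both ions have Z = 81 protons, but Tl3+ has lost more electrons, so its remaining electrons feel a larger effective nuclear charge per electron and are pulled in more tightly.
Higher positive charge → smaller ion, so Tl+ > Tl3+.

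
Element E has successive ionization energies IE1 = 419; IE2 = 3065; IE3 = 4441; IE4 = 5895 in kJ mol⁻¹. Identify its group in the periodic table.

Group 1

Look for the largest jump between consecutive ionization energies: IE2/IE1 ≈ 7.3, far larger than any earlier ratio.
That jump marks the point where a core electron is being removed. So the atom has 1 valence electron.
A main-group element with 1 valence electron is in group 1.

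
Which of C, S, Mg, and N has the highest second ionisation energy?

N

IE_2 is the cost of taking one more electron from the +1 cation: C⁺ still has 3 valence electrons; S⁺ still has 5 valence electrons; Mg⁺ still has 1 valence electron; N⁺ still has 4 valence electrons.
All are still removing valence electrons, so compare the +1 ions as you would atoms: IE_2 generally rises across a period (higher Z_eff) and falls down a group (larger shell), subject to the usual subshell exceptions.
Valence configurations: C⁺ [He]2s²2p¹, S⁺ [Ne]3s²3p³, Mg⁺ [Ne]3s¹, N⁺ [He]2s²2p².
Tabulated IE_2 (kJ/mol): C 2353, S 2252, Mg 1451, N 2856.
So the second ionization energies run Mg < S < C < N.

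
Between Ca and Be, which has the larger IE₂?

After 1 electron has been removed, what remains? Ca⁺ still has 1 valence electron; Be⁺ still has 1 valence electron.
All are still removing valence electrons, so compare the +1 ions as you would atoms: IE_2 generally rises across a period (higher Z_eff) and falls down a group (larger shell), subject to the usual subshell exceptions.
Valence configurations: Ca⁺ [Ar]4s¹, Be⁺ [He]2s¹.
Tabulated IE_2 (kJ/mol): Ca 1145, Be 1757.
Overall IE_2 order: Ca < Be.

Be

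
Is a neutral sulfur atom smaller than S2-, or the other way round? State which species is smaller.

S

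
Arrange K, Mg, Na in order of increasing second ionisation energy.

Consider each +1 ion: K⁺ is the bare [Ar] core; Mg⁺ still has 1 valence electron; Na⁺ is the bare [Ne] core.
Core electrons are held far more tightly than valence electrons, so K and Na top the IE_2 order.
Tabulated IE_2 (kJ/mol): K 3052, Mg 1451, Na 4562.
So the second ionization energies run Mg < K < Na.

Mg < K < Na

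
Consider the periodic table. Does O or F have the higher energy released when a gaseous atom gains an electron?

O is in period 2, group 16; F is in period 2, group 17.
Atoms with high Z_eff and room in the valence shell (especially the halogens) have the most exothermic electron affinities.
All lie in period 2, so electron affinity increases left to right.
So F has the higher energy released when a gaseous atom gains an electron (F > O).

F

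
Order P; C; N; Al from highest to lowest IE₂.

N > C > P > Al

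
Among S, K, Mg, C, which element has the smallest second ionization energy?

Mg

Consider each +1 ion: S⁺ still has 5 valence electrons; K⁺ is the bare [Ar] core; Mg⁺ still has 1 valence electron; C⁺ still has 3 valence electrons.
Pulling an electron out of a noble-gas core costs far more than removing a remaining valence electron, so K sits at the high end of IE_2.
Valence configurations: S⁺ [Ne]3s²3p³, Mg⁺ [Ne]3s¹, C⁺ [He]2s²2p¹.
The numbers (kJ/mol): S 2252, K 3052, Mg 1451, C 2353.
Hence IE_2: Mg < S < C < K.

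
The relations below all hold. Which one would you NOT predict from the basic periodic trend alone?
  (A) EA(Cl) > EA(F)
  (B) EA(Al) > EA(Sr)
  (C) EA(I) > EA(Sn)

The general trend: electron affinity increases across a period and decreases down a group.
(A) Cl (period 3, group 17) vs F (period 2, group 17): the stated order contradicts the simple trend.
(B) Al (period 3, group 13) vs Sr (period 5, group 2): the stated order agrees with the simple trend.
(C) I (period 5, group 17) vs Sn (period 5, group 14): the stated order agrees with the simple trend.
The exception is (A): F's small 2p subshell makes the incoming electron feel strong e⁻–e⁻ repulsion, so Cl actually releases more energy on gaining an electron.

(A)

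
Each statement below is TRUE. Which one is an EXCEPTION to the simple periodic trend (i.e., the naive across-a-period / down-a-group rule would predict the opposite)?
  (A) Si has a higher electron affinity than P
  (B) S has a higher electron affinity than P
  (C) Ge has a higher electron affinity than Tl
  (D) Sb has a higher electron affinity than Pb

(A)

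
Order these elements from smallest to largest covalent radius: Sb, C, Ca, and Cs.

C < Sb < Ca < Cs

C is in period 2, group 14; Ca is in period 4, group 2; Sb is in period 5, group 15; Cs is in period 6, group 1.
Moving right in a period, electrons are added to the same shell under a stronger nuclear pull, so atoms get smaller; moving down, a new shell is opened and atoms get larger.
Neither a single period nor a single group — weigh both effects.
Sb > C: the two effects oppose for this pair; the down-group effect wins (140 vs 75 pm).
Ca > Sb: the two effects oppose for this pair; the across-period effect wins (171 vs 140 pm).
Cs > Ca: relative to Ca, both the across-period and down-group shifts push Cs's atomic radius up.
Approximate values (pm): C 75, Ca 171, Sb 140, Cs 232.
So from smallest to largest: C < Sb < Ca < Cs.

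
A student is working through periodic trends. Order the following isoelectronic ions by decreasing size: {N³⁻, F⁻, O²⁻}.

All of these have 10 electrons, so size is governed by nuclear charge alone: the more protons, the stronger the pull on the same electron cloud, and the smaller the ion.
Nuclear charges: F⁻ (Z=9), O²⁻ (Z=8), N³⁻ (Z=7).
Largest to smallest: N³⁻ > O²⁻ > F⁻.

N³⁻ > O²⁻ > F⁻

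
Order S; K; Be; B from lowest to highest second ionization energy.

Be, S, B, K

Consider each +1 ion: S⁺ still has 5 valence electrons; K⁺ is the bare [Ar] core; Be⁺ still has 1 valence electron; B⁺ still has 2 valence electrons.
Core electrons are held far more tightly than valence electrons, so K tops the IE_2 order.
Valence configurations: S⁺ [Ne]3s²3p³, Be⁺ [He]2s¹, B⁺ [He]2s².
Tabulated IE_2 (kJ/mol): S 2252, K 3052, Be 1757, B 2427.
So the second ionization energies run Be < S < B < K.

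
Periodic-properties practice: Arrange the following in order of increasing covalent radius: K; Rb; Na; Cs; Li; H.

H, Li, Na, K, Rb, Cs

H is in period 1, group 1; Li is in period 2, group 1; Na is in period 3, group 1; K is in period 4, group 1; Rb is in period 5, group 1; Cs is in period 6, group 1.
Radius decreases left→right (rising Z_eff, same n) and increases top→bottom (higher n).
All are in group 1, so atomic radius increases down the group.
So from smallest to largest: H < Li < Na < K < Rb < Cs.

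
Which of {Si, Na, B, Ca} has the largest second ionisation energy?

IE_2 is the cost of taking one more electron from the +1 cation: Si⁺ still has 3 valence electrons; Na⁺ is the bare [Ne] core; B⁺ still has 2 valence electrons; Ca⁺ still has 1 valence electron.
Breaking into a closed-shell core is much more expensive than removing a leftover valence electron — Na has the largest IE_2 here.
Valence configurations: Si⁺ [Ne]3s²3p¹, B⁺ [He]2s², Ca⁺ [Ar]4s¹.
Tabulated IE_2 (kJ/mol): Si 1577, Na 4562, B 2427, Ca 1145.
Hence IE_2: Ca < Si < B < Na.

Na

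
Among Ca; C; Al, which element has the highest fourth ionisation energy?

IE_4 is the cost of taking one more electron from the +3 cation: Ca³⁺ is already 1 electron into the core; C³⁺ still has 1 valence electron; Al³⁺ is the bare [Ne] core.
Core electrons are held far more tightly than valence electrons, so Ca and Al top the IE_4 order.
Tabulated IE_4 (kJ/mol): Ca 6491, C 6223, Al 11577.
Hence IE_4: C < Ca < Al.

Al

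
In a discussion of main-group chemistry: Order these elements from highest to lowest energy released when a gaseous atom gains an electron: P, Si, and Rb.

Si > P > Rb

Si is in period 3, group 14; P is in period 3, group 15; Rb is in period 5, group 1.
Adding an electron releases more energy for atoms nearer the top right (short of the noble gases).
Here both period and group differ, so the two effects have to be weighed against each other.
P > Rb: both effects reinforce here, so P is clearly the higher of the two.
Si > P: this pair runs against the simple trend — see the exception note.
Note the exception: Si has a higher electron affinity than P, contrary to the simple trend — adding an electron to P's half-filled 3p³ is unfavourable, so Si (3p²) has the more exothermic EA.
Approximate values (kJ/mol): Si 134, P 72, Rb 47.
So from highest to lowest: Si > P > Rb.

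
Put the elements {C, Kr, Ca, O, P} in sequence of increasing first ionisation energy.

C is in period 2, group 14; O is in period 2, group 16; P is in period 3, group 15; Ca is in period 4, group 2; Kr is in period 4, group 18.
First ionization energy rises across a period (greater Z_eff holds electrons more tightly) and falls down a group (valence electrons are farther from the nucleus).
Neither a single period nor a single group — weigh both effects.
P > Ca: relative to Ca, both the across-period and down-group shifts push P's first ionization energy up.
C > P: period and group pull opposite ways; the down-group shift dominates (1086 vs 1012 kJ/mol).
O > C: O lies to the right of C in period 2, so the across-period effect alone puts O higher.
Kr > O: the two effects oppose for this pair; the across-period effect wins (1351 vs 1314 kJ/mol).
Tabulated first ionization energy (kJ/mol): C 1086, O 1314, P 1012, Ca 590, Kr 1351.
So from lowest to highest: Ca < P < C < O < Kr.

Ca < P < C < O < Kr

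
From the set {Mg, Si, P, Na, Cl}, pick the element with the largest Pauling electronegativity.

Smaller atoms with higher effective nuclear charge are more electronegative.
All lie in period 3, so electronegativity increases left to right.
The largest Pauling electronegativity among these belongs to Cl.

Cl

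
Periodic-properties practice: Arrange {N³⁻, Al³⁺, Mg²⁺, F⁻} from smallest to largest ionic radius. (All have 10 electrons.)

All of these have 10 electrons, so size is governed by nuclear charge alone: the more protons, the stronger the pull on the same electron cloud, and the smaller the ion.
Nuclear charges: Al³⁺ (Z=13), Mg²⁺ (Z=12), F⁻ (Z=9), N³⁻ (Z=7).
Smallest to largest: Al³⁺ < Mg²⁺ < F⁻ < N³⁻.

Al³⁺, Mg²⁺, F⁻, N³⁻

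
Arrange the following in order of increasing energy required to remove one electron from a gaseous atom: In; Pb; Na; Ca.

Na is in period 3, group 1; Ca is in period 4, group 2; In is in period 5, group 13; Pb is in period 6, group 14.
Across a period the outer electron is held more tightly (higher IE₁); down a group it sits in a higher shell, more shielded, and comes off more easily.
These sit on a diagonal, where the across-period and down-group effects partly cancel.
In > Na: the two effects oppose for this pair; the across-period effect wins (558 vs 496 kJ/mol).
Ca > In: period and group pull opposite ways; the down-group shift dominates (590 vs 558 kJ/mol).
Pb > Ca: period and group pull opposite ways; the across-period shift dominates (716 vs 590 kJ/mol).
Approximate values (kJ/mol): Na 496, Ca 590, In 558, Pb 716.
So from lowest to highest: Na < In < Ca < Pb.

Na, In, Ca, Pb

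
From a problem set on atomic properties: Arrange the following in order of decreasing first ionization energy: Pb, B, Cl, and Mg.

B is in period 2, group 13; Mg is in period 3, group 2; Cl is in period 3, group 17; Pb is in period 6, group 14.
Across a period the outer electron is held more tightly (higher IE₁); down a group it sits in a higher shell, more shielded, and comes off more easily.
These span different periods and groups, so the two trends combine.
Mg > Pb: the two effects oppose for this pair; the down-group effect wins (738 vs 716 kJ/mol).
B > Mg: both effects reinforce here, so B is clearly the higher of the two.
Cl > B: period and group pull opposite ways; the across-period shift dominates (1251 vs 801 kJ/mol).
Tabulated first ionization energy (kJ/mol): B 801, Mg 738, Cl 1251, Pb 716.
So from highest to lowest: Cl > B > Mg > Pb.

Cl > B > Mg > Pb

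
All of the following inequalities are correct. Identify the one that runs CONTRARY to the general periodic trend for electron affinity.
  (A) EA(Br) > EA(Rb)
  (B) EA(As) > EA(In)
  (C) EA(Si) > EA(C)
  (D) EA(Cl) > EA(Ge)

(C)

The general trend: electron affinity increases across a period and decreases down a group.
(A) Br (period 4, group 17) vs Rb (period 5, group 1): the stated order agrees with the simple trend.
(B) As (period 4, group 15) vs In (period 5, group 13): the stated order agrees with the simple trend.
(C) Si (period 3, group 14) vs C (period 2, group 14): the stated order contradicts the simple trend.
(D) Cl (period 3, group 17) vs Ge (period 4, group 14): the stated order agrees with the simple trend.
The exception is (C): Si's larger, more diffuse 3p orbitals accept an added electron slightly more readily than C's compact 2p.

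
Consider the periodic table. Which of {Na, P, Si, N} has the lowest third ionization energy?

P

IE_3 is the cost of taking one more electron from the +2 cation: Na²⁺ is already 1 electron into the core; P²⁺ still has 3 valence electrons; Si²⁺ still has 2 valence electrons; N²⁺ still has 3 valence electrons.
Core electrons are held far more tightly than valence electrons, so Na tops the IE_3 order.
Valence configurations: P²⁺ [Ne]3s²3p¹, Si²⁺ [Ne]3s², N²⁺ [He]2s²2p¹.
P²⁺ loses a lone 3p electron whereas Si²⁺ must break into a filled 3s² pair, so IE_3(Si) > IE_3(P) even though P has the higher nuclear charge.
Tabulated IE_3 (kJ/mol): Na 6910, P 2914, Si 3232, N 4578.
So the third ionization energies run P < Si < N < Na.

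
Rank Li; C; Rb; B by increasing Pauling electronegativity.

Rb, Li, B, C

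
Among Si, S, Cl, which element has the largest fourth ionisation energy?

Cl

IE_4 is the cost of taking one more electron from the +3 cation: Si³⁺ still has 1 valence electron; S³⁺ still has 3 valence electrons; Cl³⁺ still has 4 valence electrons.
All are still removing valence electrons, so compare the +3 ions as you would atoms: IE_4 generally rises across a period (higher Z_eff) and falls down a group (larger shell), subject to the usual subshell exceptions.
Valence configurations: Si³⁺ [Ne]3s¹, S³⁺ [Ne]3s²3p¹, Cl³⁺ [Ne]3s²3p².
Tabulated IE_4 (kJ/mol): Si 4356, S 4556, Cl 5159.
Hence IE_4: Si < S < Cl.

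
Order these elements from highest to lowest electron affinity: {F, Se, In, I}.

F > I > Se > In

F is in period 2, group 17; Se is in period 4, group 16; In is in period 5, group 13; I is in period 5, group 17.
Electron affinity generally becomes more exothermic across a period toward the halogens and less exothermic down a group.
Here both period and group differ, so the two effects have to be weighed against each other.
Se > In: relative to In, both the across-period and down-group shifts push Se's electron affinity up.
I > Se: period and group pull opposite ways; the across-period shift dominates (295 vs 195 kJ/mol).
F > I: F sits above I in group 17, so the down-group effect alone puts F higher.
For reference (kJ/mol): F 328, Se 195, In 29, I 295.
So from highest to lowest: F > I > Se > In.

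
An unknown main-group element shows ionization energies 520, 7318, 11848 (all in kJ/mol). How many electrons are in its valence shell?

Look for the largest jump between consecutive ionization energies: IE2/IE1 ≈ 14.1, far larger than any earlier ratio.
That jump marks the point where a core electron is being removed. So the atom has 1 valence electron.

1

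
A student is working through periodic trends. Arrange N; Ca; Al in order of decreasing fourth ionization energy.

Al > N > Ca

The fourth ionization energy removes an electron from the +3 ion. For each element: N³⁺ still has 2 valence electrons; Ca³⁺ is already 1 electron into the core; Al³⁺ is the bare [Ne] core.
Usually core removal costs more than valence removal, but here the competition is close: a tightly held n=2 valence electron can cost more to remove than an n=3 core electron, so the actual values have to decide it.
Tabulated IE_4 (kJ/mol): N 7475, Ca 6491, Al 11577.
Overall IE_4 order: Ca < N < Al.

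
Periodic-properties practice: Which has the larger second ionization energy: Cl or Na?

Na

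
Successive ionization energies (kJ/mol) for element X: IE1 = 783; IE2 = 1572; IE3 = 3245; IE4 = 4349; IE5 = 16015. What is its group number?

Group 14

Look for the largest jump between consecutive ionization energies: IE5/IE4 ≈ 3.7, far larger than any earlier ratio.
That jump marks the point where a core electron is being removed. So the atom has 4 valence electrons.
A main-group element with 4 valence electrons is in group 14.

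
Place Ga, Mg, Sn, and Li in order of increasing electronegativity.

Li is in period 2, group 1; Mg is in period 3, group 2; Ga is in period 4, group 13; Sn is in period 5, group 14.
Smaller atoms with higher effective nuclear charge are more electronegative.
These sit on a diagonal, where the across-period and down-group effects partly cancel.
Mg > Li: the two effects oppose for this pair; the across-period effect wins (1.31 vs 0.98).
Ga > Mg: period and group pull opposite ways; the across-period shift dominates (1.81 vs 1.31).
Sn > Ga: the two effects oppose for this pair; the across-period effect wins (1.96 vs 1.81).
Approximate values (Pauling): Li 0.98, Mg 1.31, Ga 1.81, Sn 1.96.
So from lowest to highest: Li < Mg < Ga < Sn.

Li, Mg, Ga, Sn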